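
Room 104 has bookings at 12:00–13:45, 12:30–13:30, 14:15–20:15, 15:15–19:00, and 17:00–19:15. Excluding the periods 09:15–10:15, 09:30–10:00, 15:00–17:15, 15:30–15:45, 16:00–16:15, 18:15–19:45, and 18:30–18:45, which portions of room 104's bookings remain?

12:00–13:45, 14:15–15:00, 17:15–18:15, 19:45–20:15

A, merged: 12:00–13:45, 14:15–20:15.
B, merged: 09:15–10:15, 15:00–17:15, 18:15–19:45.
12:00–13:45: nothing removed.
14:15–20:15 \ B = 14:15–15:00, 17:15–18:15, 19:45–20:15.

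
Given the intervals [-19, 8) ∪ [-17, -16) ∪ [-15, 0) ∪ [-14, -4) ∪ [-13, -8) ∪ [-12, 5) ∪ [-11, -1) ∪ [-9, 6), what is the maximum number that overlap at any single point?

Sweep endpoints in order; track running count of active intervals.
Peak of 7 reached at -9.

7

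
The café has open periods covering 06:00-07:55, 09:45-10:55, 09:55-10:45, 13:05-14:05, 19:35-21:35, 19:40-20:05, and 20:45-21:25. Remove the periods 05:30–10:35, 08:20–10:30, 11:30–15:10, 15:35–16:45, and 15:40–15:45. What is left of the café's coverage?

10:35–10:55, 19:35–21:35

A, merged: 06:00–07:55, 09:45–10:55, 13:05–14:05, 19:35–21:35.
B, merged: 05:30–10:35, 11:30–15:10, 15:35–16:45.
06:00–07:55: fully covered by B → removed.
09:45–10:55 minus B → 10:35–10:55.
13:05–14:05: fully covered by B → removed.
19:35–21:35: no B overlap → unchanged.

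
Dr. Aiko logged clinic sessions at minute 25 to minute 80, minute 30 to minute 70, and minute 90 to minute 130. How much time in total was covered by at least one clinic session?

95 minutes

Merged: minute 25 to minute 80, minute 90 to minute 130.
Lengths: 55 minutes + 40 minutes = 95 minutes.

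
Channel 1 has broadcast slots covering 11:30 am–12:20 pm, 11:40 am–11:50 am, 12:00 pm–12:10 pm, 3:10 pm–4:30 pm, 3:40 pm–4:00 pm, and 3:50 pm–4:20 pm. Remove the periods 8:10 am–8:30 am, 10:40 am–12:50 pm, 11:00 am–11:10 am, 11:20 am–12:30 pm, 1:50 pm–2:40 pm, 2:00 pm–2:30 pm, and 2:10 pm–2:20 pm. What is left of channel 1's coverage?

3:10 pm-4:30 pm

A, merged: 11:30 am-12:20 pm, 3:10 pm-4:30 pm.
B, merged: 8:10 am-8:30 am, 10:40 am-12:50 pm, 1:50 pm-2:40 pm.
11:30 am-12:20 pm: entirely removed.
3:10 pm-4:30 pm: nothing removed.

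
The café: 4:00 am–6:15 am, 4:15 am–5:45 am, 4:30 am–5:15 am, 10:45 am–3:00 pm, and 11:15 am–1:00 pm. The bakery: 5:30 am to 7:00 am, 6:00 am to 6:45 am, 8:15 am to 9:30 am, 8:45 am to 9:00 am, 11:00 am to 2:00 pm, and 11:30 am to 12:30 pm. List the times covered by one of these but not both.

4:00 am–5:30 am, 6:15 am–7:00 am, 8:15 am–9:30 am, 10:45 am–11:00 am, 2:00 pm–3:00 pm

Merge the first list: 4:00 am–6:15 am, 10:45 am–3:00 pm.
Merge the second list: 5:30 am–7:00 am, 8:15 am–9:30 am, 11:00 am–2:00 pm.
Only in the first: 4:00 am–5:30 am, 10:45 am–11:00 am, 2:00 pm–3:00 pm.
Only in the second: 6:15 am–7:00 am, 8:15 am–9:30 am.
Together these are the periods covered by exactly one.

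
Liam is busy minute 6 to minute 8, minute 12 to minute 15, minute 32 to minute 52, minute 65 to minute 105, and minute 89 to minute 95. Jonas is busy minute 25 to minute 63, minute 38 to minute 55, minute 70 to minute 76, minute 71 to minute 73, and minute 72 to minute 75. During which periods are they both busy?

A, merged: minute 6 to minute 8, minute 12 to minute 15, minute 32 to minute 52, minute 65 to minute 105.
B, merged: minute 25 to minute 63, minute 70 to minute 76.
minute 6 to minute 8 meets no B interval.
minute 12 to minute 15 meets no B interval.
minute 32 to minute 52 ∩ B → minute 32 to minute 52.
minute 65 to minute 105 ∩ B → minute 70 to minute 76.

minute 32 to minute 52, minute 70 to minute 76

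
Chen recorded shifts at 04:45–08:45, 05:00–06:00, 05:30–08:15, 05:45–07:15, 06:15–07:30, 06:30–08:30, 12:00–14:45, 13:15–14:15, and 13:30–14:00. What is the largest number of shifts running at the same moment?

5

At 06:30, 5 of the intervals are simultaneously active.
No point has more.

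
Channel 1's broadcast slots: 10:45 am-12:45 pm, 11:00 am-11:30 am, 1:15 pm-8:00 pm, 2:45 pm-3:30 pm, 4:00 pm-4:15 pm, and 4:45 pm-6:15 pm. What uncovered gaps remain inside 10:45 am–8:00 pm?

12:45 pm–1:15 pm

After merging, the occupied span is 10:45 am–12:45 pm, 1:15 pm–8:00 pm.
Uncovered inside 10:45 am–8:00 pm: 12:45 pm–1:15 pm.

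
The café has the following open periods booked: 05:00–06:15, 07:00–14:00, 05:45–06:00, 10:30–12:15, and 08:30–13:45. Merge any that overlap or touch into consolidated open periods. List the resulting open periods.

Sort by start: 05:00–06:15, 05:45–06:00, 07:00–14:00, 08:30–13:45, 10:30–12:15.
05:45–06:00 overlaps/touches 05:00–06:15 → extend to 05:00–06:15.
07:00–14:00 is disjoint → start new block.
08:30–13:45 overlaps/touches 07:00–14:00 → extend to 07:00–14:00.
10:30–12:15 overlaps/touches 07:00–14:00 → extend to 07:00–14:00.

05:00–06:15, 07:00–14:00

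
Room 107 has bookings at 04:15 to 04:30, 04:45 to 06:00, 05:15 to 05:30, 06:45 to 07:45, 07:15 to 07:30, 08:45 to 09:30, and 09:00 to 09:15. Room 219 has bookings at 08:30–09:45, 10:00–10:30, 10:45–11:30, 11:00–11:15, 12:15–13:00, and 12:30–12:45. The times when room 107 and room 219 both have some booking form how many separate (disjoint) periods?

First set merges to 04:15–04:30, 04:45–06:00, 06:45–07:45, 08:45–09:30.
Second set merges to 08:30–09:45, 10:00–10:30, 10:45–11:30, 12:15–13:00.
A ∩ B = 08:45–09:30.
That is 1 disjoint piece.

1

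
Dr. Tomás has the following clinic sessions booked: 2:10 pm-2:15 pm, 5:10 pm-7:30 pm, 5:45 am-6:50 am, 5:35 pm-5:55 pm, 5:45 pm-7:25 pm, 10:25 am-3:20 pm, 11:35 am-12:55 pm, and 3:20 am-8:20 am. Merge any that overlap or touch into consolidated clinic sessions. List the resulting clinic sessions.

3:20 am–8:20 am, 10:25 am–3:20 pm, 5:10 pm–7:30 pm

Sort by start: 3:20 am–8:20 am, 5:45 am–6:50 am, 10:25 am–3:20 pm, 11:35 am–12:55 pm, 2:10 pm–2:15 pm, 5:10 pm–7:30 pm, 5:35 pm–5:55 pm, 5:45 pm–7:25 pm.
5:45 am–6:50 am overlaps/touches 3:20 am–8:20 am → extend to 3:20 am–8:20 am.
10:25 am–3:20 pm is disjoint → start new block.
11:35 am–12:55 pm overlaps/touches 10:25 am–3:20 pm → extend to 10:25 am–3:20 pm.
2:10 pm–2:15 pm overlaps/touches 10:25 am–3:20 pm → extend to 10:25 am–3:20 pm.
5:10 pm–7:30 pm is disjoint → start new block.
5:35 pm–5:55 pm overlaps/touches 5:10 pm–7:30 pm → extend to 5:10 pm–7:30 pm.
5:45 pm–7:25 pm overlaps/touches 5:10 pm–7:30 pm → extend to 5:10 pm–7:30 pm.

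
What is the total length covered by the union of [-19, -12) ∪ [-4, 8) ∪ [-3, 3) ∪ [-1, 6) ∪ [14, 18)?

23

Merged: [-19, -12), [-4, 8), [14, 18).
Lengths: 7 + 12 + 4 = 23.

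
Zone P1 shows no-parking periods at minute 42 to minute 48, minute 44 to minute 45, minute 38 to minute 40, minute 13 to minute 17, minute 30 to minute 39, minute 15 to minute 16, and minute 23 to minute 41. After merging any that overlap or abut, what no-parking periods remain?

minute 13 to minute 17, minute 23 to minute 41, minute 42 to minute 48

Sort by start: minute 13 to minute 17, minute 15 to minute 16, minute 23 to minute 41, minute 30 to minute 39, minute 38 to minute 40, minute 42 to minute 48, minute 44 to minute 45.
minute 15 to minute 16 overlaps/touches minute 13 to minute 17 → extend to minute 13 to minute 17.
minute 23 to minute 41 is disjoint → start new block.
minute 30 to minute 39 overlaps/touches minute 23 to minute 41 → extend to minute 23 to minute 41.
minute 38 to minute 40 overlaps/touches minute 23 to minute 41 → extend to minute 23 to minute 41.
minute 42 to minute 48 is disjoint → start new block.
minute 44 to minute 45 overlaps/touches minute 42 to minute 48 → extend to minute 42 to minute 48.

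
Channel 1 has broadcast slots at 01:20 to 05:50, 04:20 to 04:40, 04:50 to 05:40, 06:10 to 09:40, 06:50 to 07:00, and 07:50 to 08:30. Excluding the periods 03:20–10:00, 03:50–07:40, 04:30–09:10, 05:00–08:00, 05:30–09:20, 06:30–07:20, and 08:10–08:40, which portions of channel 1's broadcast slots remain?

A, merged: 01:20-05:50, 06:10-09:40.
B, merged: 03:20-10:00.
01:20-05:50 with B removed leaves 01:20-03:20.
06:10-09:40 lies entirely inside B → drops out.

01:20-03:20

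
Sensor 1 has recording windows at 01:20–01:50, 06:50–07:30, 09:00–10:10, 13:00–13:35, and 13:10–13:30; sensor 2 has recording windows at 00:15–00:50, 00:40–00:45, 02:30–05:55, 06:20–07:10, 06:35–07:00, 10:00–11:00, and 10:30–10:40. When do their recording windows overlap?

06:50–07:10, 10:00–10:10

A, merged: 01:20–01:50, 06:50–07:30, 09:00–10:10, 13:00–13:35.
B, merged: 00:15–00:50, 02:30–05:55, 06:20–07:10, 10:00–11:00.
01:20–01:50: no overlap with the second set.
06:50–07:30 meets the second set on 06:50–07:10.
09:00–10:10 meets the second set on 10:00–10:10.
13:00–13:35: no overlap with the second set.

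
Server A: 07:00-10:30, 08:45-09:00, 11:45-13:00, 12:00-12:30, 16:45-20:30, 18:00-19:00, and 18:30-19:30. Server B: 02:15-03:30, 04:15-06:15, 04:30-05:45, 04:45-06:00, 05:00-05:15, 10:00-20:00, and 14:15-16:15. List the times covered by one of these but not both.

02:15-03:30, 04:15-06:15, 07:00-10:00, 10:30-11:45, 13:00-16:45, 20:00-20:30

First set merges to 07:00-10:30, 11:45-13:00, 16:45-20:30.
Second set merges to 02:15-03:30, 04:15-06:15, 10:00-20:00.
A \ B = 07:00-10:00, 20:00-20:30.
B \ A = 02:15-03:30, 04:15-06:15, 10:30-11:45, 13:00-16:45.
Union of the two gives the symmetric difference.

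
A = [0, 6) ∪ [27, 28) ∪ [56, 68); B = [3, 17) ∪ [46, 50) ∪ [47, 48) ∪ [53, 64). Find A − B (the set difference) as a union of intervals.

Merge the second list: [3, 17), [46, 50), [53, 64).
[0, 6) \ B = [0, 3).
[27, 28): nothing removed.
[56, 68) \ B = [64, 68).

[0, 3) ∪ [27, 28) ∪ [64, 68)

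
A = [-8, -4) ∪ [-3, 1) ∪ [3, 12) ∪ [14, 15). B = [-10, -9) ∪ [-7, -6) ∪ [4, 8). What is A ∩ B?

[-7, -6) ∪ [4, 8)

[-8, -4) meets the second set on [-7, -6).
[-3, 1): no overlap with the second set.
[3, 12) meets the second set on [4, 8).
[14, 15): no overlap with the second set.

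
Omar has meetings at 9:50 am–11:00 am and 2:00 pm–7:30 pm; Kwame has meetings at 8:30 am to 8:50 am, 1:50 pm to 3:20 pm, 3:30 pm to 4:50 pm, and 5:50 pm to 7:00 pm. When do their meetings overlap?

9:50 am–11:00 am: no overlap with the second set.
2:00 pm–7:30 pm meets the second set on 2:00 pm–3:20 pm, 3:30 pm–4:50 pm, 5:50 pm–7:00 pm.

2:00 pm–3:20 pm, 3:30 pm–4:50 pm, 5:50 pm–7:00 pm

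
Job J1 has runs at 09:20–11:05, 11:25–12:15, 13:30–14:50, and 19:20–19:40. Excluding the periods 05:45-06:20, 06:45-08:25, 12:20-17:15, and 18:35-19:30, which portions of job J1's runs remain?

09:20-11:05: nothing removed.
11:25-12:15: nothing removed.
13:30-14:50: entirely removed.
19:20-19:40 \ B = 19:30-19:40.

09:20-11:05, 11:25-12:15, 19:30-19:40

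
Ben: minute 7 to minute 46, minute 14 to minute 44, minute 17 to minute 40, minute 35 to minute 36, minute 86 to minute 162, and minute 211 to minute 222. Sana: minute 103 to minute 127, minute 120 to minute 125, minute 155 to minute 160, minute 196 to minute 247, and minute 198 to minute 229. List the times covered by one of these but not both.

A, merged: minute 7 to minute 46, minute 86 to minute 162, minute 211 to minute 222.
B, merged: minute 103 to minute 127, minute 155 to minute 160, minute 196 to minute 247.
A \ B = minute 7 to minute 46, minute 86 to minute 103, minute 127 to minute 155, minute 160 to minute 162.
B \ A = minute 196 to minute 211, minute 222 to minute 247.
Union of the two gives the symmetric difference.

minute 7 to minute 46, minute 86 to minute 103, minute 127 to minute 155, minute 160 to minute 162, minute 196 to minute 211, minute 222 to minute 247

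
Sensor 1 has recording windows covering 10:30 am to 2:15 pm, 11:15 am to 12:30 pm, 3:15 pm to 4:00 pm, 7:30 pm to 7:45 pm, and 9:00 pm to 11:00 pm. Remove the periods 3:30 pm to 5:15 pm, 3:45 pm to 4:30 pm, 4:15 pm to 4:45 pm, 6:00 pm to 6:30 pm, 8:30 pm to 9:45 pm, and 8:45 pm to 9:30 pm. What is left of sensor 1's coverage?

10:30 am-2:15 pm, 3:15 pm-3:30 pm, 7:30 pm-7:45 pm, 9:45 pm-11:00 pm

First set merges to 10:30 am-2:15 pm, 3:15 pm-4:00 pm, 7:30 pm-7:45 pm, 9:00 pm-11:00 pm.
Second set merges to 3:30 pm-5:15 pm, 6:00 pm-6:30 pm, 8:30 pm-9:45 pm.
10:30 am-2:15 pm is untouched.
3:15 pm-4:00 pm with B removed leaves 3:15 pm-3:30 pm.
7:30 pm-7:45 pm is untouched.
9:00 pm-11:00 pm with B removed leaves 9:45 pm-11:00 pm.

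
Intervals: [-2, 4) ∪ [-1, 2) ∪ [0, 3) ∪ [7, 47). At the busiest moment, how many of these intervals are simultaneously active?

Walk the sorted start/end points keeping a running depth.
The depth first hits 3 at 0.

3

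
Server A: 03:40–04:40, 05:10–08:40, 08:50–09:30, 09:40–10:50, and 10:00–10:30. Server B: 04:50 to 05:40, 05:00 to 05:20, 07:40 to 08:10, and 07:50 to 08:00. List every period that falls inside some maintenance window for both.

First set merges to 03:40–04:40, 05:10–08:40, 08:50–09:30, 09:40–10:50.
Second set merges to 04:50–05:40, 07:40–08:10.
03:40–04:40 falls entirely outside B.
05:10–08:40 overlaps B on 05:10–05:40, 07:40–08:10.
08:50–09:30 falls entirely outside B.
09:40–10:50 falls entirely outside B.

05:10–05:40, 07:40–08:10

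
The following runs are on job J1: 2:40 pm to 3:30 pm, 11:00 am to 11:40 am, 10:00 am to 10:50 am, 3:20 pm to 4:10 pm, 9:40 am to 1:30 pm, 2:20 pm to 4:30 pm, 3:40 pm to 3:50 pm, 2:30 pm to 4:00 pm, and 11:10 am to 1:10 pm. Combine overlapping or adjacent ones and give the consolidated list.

Sort by start: 9:40 am–1:30 pm, 10:00 am–10:50 am, 11:00 am–11:40 am, 11:10 am–1:10 pm, 2:20 pm–4:30 pm, 2:30 pm–4:00 pm, 2:40 pm–3:30 pm, 3:20 pm–4:10 pm, 3:40 pm–3:50 pm.
10:00 am–10:50 am overlaps/touches 9:40 am–1:30 pm → extend to 9:40 am–1:30 pm.
11:00 am–11:40 am overlaps/touches 9:40 am–1:30 pm → extend to 9:40 am–1:30 pm.
11:10 am–1:10 pm overlaps/touches 9:40 am–1:30 pm → extend to 9:40 am–1:30 pm.
2:20 pm–4:30 pm is disjoint → start new block.
2:30 pm–4:00 pm overlaps/touches 2:20 pm–4:30 pm → extend to 2:20 pm–4:30 pm.
2:40 pm–3:30 pm overlaps/touches 2:20 pm–4:30 pm → extend to 2:20 pm–4:30 pm.
3:20 pm–4:10 pm overlaps/touches 2:20 pm–4:30 pm → extend to 2:20 pm–4:30 pm.
3:40 pm–3:50 pm overlaps/touches 2:20 pm–4:30 pm → extend to 2:20 pm–4:30 pm.

9:40 am–1:30 pm, 2:20 pm–4:30 pm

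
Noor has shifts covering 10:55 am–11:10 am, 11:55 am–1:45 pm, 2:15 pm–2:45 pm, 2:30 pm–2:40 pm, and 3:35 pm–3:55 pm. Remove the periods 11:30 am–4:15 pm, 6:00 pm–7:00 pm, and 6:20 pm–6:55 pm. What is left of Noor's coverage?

Merge the first list: 10:55 am–11:10 am, 11:55 am–1:45 pm, 2:15 pm–2:45 pm, 3:35 pm–3:55 pm.
Merge the second list: 11:30 am–4:15 pm, 6:00 pm–7:00 pm.
10:55 am–11:10 am is untouched.
11:55 am–1:45 pm lies entirely inside B → drops out.
2:15 pm–2:45 pm lies entirely inside B → drops out.
3:35 pm–3:55 pm lies entirely inside B → drops out.

10:55 am–11:10 am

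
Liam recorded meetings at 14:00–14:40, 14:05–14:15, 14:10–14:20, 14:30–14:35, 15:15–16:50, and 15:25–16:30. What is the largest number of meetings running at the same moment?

Sweep endpoints in order; track running count of active intervals.
Peak of 3 reached at 14:10.

3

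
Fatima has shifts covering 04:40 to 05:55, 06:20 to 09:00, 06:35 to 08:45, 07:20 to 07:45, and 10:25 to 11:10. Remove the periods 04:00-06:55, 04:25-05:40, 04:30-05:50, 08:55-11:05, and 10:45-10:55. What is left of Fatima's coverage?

Merge the first list: 04:40-05:55, 06:20-09:00, 10:25-11:10.
Merge the second list: 04:00-06:55, 08:55-11:05.
04:40-05:55: fully covered by B → removed.
06:20-09:00 minus B → 06:55-08:55.
10:25-11:10 minus B → 11:05-11:10.

06:55-08:55, 11:05-11:10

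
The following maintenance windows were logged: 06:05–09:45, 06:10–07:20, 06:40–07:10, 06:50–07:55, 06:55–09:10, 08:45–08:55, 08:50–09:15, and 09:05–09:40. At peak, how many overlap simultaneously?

5

At 06:55, 5 of the intervals are simultaneously active.
No point has more.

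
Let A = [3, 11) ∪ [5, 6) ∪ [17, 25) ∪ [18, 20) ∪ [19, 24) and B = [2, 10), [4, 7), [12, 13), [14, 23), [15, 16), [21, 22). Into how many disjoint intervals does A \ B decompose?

Merge the first list: [3, 11), [17, 25).
Merge the second list: [2, 10), [12, 13), [14, 23).
A \ B = [10, 11), [23, 25).
That is 2 disjoint pieces.

2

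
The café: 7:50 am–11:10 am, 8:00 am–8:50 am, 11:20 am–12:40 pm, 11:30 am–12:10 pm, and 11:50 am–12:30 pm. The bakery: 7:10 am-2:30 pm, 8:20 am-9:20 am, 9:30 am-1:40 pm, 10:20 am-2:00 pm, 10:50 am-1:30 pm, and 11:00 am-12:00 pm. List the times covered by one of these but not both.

A, merged: 7:50 am–11:10 am, 11:20 am–12:40 pm.
B, merged: 7:10 am–2:30 pm.
Only in the first: none.
Only in the second: 7:10 am–7:50 am, 11:10 am–11:20 am, 12:40 pm–2:30 pm.
Together these are the periods covered by exactly one.

7:10 am–7:50 am, 11:10 am–11:20 am, 12:40 pm–2:30 pm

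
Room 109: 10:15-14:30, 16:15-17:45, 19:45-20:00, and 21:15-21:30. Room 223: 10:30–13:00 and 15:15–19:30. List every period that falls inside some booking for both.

10:15–14:30 overlaps B on 10:30–13:00.
16:15–17:45 overlaps B on 16:15–17:45.
19:45–20:00 falls entirely outside B.
21:15–21:30 falls entirely outside B.

10:30–13:00, 16:15–17:45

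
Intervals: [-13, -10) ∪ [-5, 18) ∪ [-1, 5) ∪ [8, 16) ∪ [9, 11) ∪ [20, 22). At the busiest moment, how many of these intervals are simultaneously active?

Walk the sorted start/end points keeping a running depth.
The depth first hits 3 at 9.

3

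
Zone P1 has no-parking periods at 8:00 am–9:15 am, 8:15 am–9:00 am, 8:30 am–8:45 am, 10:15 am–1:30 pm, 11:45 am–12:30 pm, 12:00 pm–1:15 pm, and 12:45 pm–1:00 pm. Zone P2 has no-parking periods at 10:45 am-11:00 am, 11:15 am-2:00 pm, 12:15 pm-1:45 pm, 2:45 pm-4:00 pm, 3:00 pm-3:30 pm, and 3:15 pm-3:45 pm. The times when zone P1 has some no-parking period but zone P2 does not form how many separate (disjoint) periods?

3

Merge the first list: 8:00 am–9:15 am, 10:15 am–1:30 pm.
Merge the second list: 10:45 am–11:00 am, 11:15 am–2:00 pm, 2:45 pm–4:00 pm.
A \ B = 8:00 am–9:15 am, 10:15 am–10:45 am, 11:00 am–11:15 am.
That is 3 disjoint pieces.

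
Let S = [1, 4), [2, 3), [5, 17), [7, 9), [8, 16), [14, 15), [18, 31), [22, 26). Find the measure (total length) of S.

Merged: [1, 4), [5, 17), [18, 31).
Lengths: 3 + 12 + 13 = 28.

28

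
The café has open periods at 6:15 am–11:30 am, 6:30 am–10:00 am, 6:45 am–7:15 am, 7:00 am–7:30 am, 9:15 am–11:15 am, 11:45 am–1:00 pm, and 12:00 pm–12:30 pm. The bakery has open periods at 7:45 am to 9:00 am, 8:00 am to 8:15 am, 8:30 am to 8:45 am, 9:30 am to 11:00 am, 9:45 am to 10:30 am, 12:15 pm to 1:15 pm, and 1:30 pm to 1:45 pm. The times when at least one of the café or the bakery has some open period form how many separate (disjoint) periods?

A, merged: 6:15 am–11:30 am, 11:45 am–1:00 pm.
B, merged: 7:45 am–9:00 am, 9:30 am–11:00 am, 12:15 pm–1:15 pm, 1:30 pm–1:45 pm.
A ∪ B = 6:15 am–11:30 am, 11:45 am–1:15 pm, 1:30 pm–1:45 pm.
That is 3 disjoint pieces.

3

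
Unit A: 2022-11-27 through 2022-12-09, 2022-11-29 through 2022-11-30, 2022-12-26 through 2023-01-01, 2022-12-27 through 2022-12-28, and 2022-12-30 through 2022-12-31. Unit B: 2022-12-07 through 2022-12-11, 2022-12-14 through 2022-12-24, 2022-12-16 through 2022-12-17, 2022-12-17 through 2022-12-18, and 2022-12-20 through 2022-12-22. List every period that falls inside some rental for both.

Merge the first list: 2022-11-27 through 2022-12-09, 2022-12-26 through 2023-01-01.
Merge the second list: 2022-12-07 through 2022-12-11, 2022-12-14 through 2022-12-24.
2022-11-27 through 2022-12-09 overlaps B on 2022-12-07 through 2022-12-09.
2022-12-26 through 2023-01-01 falls entirely outside B.

2022-12-07 through 2022-12-09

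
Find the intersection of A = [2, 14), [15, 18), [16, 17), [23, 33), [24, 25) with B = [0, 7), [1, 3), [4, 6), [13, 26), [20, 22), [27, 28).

[2, 7) ∪ [13, 14) ∪ [15, 18) ∪ [23, 26) ∪ [27, 28)

Merge the first list: [2, 14), [15, 18), [23, 33).
Merge the second list: [0, 7), [13, 26), [27, 28).
[2, 14) ∩ B → [2, 7), [13, 14).
[15, 18) ∩ B → [15, 18).
[23, 33) ∩ B → [23, 26), [27, 28).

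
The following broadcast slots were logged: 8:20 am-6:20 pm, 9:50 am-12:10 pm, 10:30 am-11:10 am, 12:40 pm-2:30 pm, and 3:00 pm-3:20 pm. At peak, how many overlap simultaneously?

3

Walk the sorted start/end points keeping a running depth.
The depth first hits 3 at 10:30 am.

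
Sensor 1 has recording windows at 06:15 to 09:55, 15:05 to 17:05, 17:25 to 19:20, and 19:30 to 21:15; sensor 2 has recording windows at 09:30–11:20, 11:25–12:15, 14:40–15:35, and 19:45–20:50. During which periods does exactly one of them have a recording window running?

06:15–09:30, 09:55–11:20, 11:25–12:15, 14:40–15:05, 15:35–17:05, 17:25–19:20, 19:30–19:45, 20:50–21:15

Only in the first: 06:15–09:30, 15:35–17:05, 17:25–19:20, 19:30–19:45, 20:50–21:15.
Only in the second: 09:55–11:20, 11:25–12:15, 14:40–15:05.
Together these are the periods covered by exactly one.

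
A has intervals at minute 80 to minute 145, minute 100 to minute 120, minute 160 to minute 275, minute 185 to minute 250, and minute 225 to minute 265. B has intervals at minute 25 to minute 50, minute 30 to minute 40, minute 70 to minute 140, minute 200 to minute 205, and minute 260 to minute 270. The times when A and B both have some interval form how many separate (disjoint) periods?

3

First set merges to minute 80 to minute 145, minute 160 to minute 275.
Second set merges to minute 25 to minute 50, minute 70 to minute 140, minute 200 to minute 205, minute 260 to minute 270.
A ∩ B = minute 80 to minute 140, minute 200 to minute 205, minute 260 to minute 270.
That is 3 disjoint pieces.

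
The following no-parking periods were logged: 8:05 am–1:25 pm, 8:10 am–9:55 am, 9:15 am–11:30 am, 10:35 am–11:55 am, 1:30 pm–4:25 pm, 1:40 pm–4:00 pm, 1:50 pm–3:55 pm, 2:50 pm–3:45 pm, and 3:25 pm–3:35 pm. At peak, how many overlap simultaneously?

At 3:25 pm, 5 of the intervals are simultaneously active.
No point has more.

5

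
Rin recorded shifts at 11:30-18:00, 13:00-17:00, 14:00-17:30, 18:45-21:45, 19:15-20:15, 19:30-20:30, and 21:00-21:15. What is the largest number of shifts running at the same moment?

Walk the sorted start/end points keeping a running depth.
The depth first hits 3 at 14:00.

3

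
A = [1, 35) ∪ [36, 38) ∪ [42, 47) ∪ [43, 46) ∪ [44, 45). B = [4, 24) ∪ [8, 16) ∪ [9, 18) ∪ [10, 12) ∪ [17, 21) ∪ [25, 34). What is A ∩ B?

Merge the first list: [1, 35), [36, 38), [42, 47).
Merge the second list: [4, 24), [25, 34).
[1, 35) ∩ B → [4, 24), [25, 34).
[36, 38) meets no B interval.
[42, 47) meets no B interval.

[4, 24) ∪ [25, 34)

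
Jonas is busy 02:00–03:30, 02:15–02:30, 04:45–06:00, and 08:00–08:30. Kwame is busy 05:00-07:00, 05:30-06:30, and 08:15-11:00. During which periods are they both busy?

05:00-06:00, 08:15-08:30

First set merges to 02:00-03:30, 04:45-06:00, 08:00-08:30.
Second set merges to 05:00-07:00, 08:15-11:00.
02:00-03:30 meets no B interval.
04:45-06:00 ∩ B → 05:00-06:00.
08:00-08:30 ∩ B → 08:15-08:30.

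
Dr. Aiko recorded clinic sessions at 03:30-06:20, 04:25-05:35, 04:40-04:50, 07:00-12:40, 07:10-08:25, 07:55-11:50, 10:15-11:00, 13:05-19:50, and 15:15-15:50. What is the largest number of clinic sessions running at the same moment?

Sweep endpoints in order; track running count of active intervals.
Peak of 3 reached at 04:40.

3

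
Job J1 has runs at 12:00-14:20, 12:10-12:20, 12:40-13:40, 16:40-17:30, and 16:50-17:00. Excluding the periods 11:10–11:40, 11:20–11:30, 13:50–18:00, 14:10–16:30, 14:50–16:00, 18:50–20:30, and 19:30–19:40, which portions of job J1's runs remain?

First set merges to 12:00–14:20, 16:40–17:30.
Second set merges to 11:10–11:40, 13:50–18:00, 18:50–20:30.
12:00–14:20 \ B = 12:00–13:50.
16:40–17:30: entirely removed.

12:00–13:50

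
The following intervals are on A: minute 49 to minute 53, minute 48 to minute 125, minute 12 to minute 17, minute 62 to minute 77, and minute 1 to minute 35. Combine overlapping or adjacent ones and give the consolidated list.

minute 1 to minute 35, minute 48 to minute 125

Sort by start: minute 1 to minute 35, minute 12 to minute 17, minute 48 to minute 125, minute 49 to minute 53, minute 62 to minute 77.
minute 12 to minute 17 overlaps/touches minute 1 to minute 35 → extend to minute 1 to minute 35.
minute 48 to minute 125 is disjoint → start new block.
minute 49 to minute 53 overlaps/touches minute 48 to minute 125 → extend to minute 48 to minute 125.
minute 62 to minute 77 overlaps/touches minute 48 to minute 125 → extend to minute 48 to minute 125.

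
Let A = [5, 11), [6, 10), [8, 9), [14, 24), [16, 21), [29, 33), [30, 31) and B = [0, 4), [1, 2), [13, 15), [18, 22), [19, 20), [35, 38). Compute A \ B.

First set merges to [5, 11), [14, 24), [29, 33).
Second set merges to [0, 4), [13, 15), [18, 22), [35, 38).
[5, 11) is untouched.
[14, 24) with B removed leaves [15, 18), [22, 24).
[29, 33) is untouched.

[5, 11) ∪ [15, 18) ∪ [22, 24) ∪ [29, 33)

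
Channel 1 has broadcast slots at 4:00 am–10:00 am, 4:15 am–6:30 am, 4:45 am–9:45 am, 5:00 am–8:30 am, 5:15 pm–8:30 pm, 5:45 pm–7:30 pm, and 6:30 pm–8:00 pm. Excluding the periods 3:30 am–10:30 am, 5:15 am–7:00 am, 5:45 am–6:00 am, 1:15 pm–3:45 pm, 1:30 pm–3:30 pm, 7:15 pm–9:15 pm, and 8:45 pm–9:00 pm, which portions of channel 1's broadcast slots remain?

A, merged: 4:00 am–10:00 am, 5:15 pm–8:30 pm.
B, merged: 3:30 am–10:30 am, 1:15 pm–3:45 pm, 7:15 pm–9:15 pm.
4:00 am–10:00 am: entirely removed.
5:15 pm–8:30 pm \ B = 5:15 pm–7:15 pm.

5:15 pm–7:15 pm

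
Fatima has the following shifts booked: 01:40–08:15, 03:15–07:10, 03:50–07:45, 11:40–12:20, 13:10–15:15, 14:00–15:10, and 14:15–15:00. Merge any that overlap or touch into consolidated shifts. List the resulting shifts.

03:15-07:10 overlaps/touches 01:40-08:15 → extend to 01:40-08:15.
03:50-07:45 overlaps/touches 01:40-08:15 → extend to 01:40-08:15.
11:40-12:20 is disjoint → start new block.
13:10-15:15 is disjoint → start new block.
14:00-15:10 overlaps/touches 13:10-15:15 → extend to 13:10-15:15.
14:15-15:00 overlaps/touches 13:10-15:15 → extend to 13:10-15:15.

01:40-08:15, 11:40-12:20, 13:10-15:15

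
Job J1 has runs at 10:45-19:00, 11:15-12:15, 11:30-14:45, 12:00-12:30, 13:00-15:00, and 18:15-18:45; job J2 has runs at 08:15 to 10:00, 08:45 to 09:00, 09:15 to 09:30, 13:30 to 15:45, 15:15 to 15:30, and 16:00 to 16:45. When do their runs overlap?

13:30–15:45, 16:00–16:45

Merge the first list: 10:45–19:00.
Merge the second list: 08:15–10:00, 13:30–15:45, 16:00–16:45.
10:45–19:00 meets the second set on 13:30–15:45, 16:00–16:45.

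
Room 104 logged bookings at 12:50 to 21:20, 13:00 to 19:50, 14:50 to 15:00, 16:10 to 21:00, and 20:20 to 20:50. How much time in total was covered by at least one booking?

Merged: 12:50–21:20.
Length: 8 h 30 min.

8 h 30 min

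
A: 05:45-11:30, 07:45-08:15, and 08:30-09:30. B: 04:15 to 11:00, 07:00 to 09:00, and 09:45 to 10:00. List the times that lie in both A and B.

Merge the first list: 05:45–11:30.
Merge the second list: 04:15–11:00.
05:45–11:30 overlaps B on 05:45–11:00.

05:45–11:00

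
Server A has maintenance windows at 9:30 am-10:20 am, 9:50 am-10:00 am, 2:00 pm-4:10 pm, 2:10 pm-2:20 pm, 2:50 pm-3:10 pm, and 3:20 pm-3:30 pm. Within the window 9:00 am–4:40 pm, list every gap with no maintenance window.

The merged coverage is 9:30 am–10:20 am, 2:00 pm–4:10 pm.
Uncovered inside 9:00 am–4:40 pm: 9:00 am–9:30 am, 10:20 am–2:00 pm, 4:10 pm–4:40 pm.

9:00 am–9:30 am, 10:20 am–2:00 pm, 4:10 pm–4:40 pm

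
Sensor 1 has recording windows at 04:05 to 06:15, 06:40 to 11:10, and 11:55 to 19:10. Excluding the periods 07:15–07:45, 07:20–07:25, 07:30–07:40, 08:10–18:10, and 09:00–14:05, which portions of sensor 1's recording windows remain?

04:05-06:15, 06:40-07:15, 07:45-08:10, 18:10-19:10

Second set merges to 07:15-07:45, 08:10-18:10.
04:05-06:15 is untouched.
06:40-11:10 with B removed leaves 06:40-07:15, 07:45-08:10.
11:55-19:10 with B removed leaves 18:10-19:10.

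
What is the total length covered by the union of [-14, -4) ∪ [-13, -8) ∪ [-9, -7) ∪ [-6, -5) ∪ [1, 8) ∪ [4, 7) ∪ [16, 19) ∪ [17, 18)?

20

Merged: [-14, -4), [1, 8), [16, 19).
Lengths: 10 + 7 + 3 = 20.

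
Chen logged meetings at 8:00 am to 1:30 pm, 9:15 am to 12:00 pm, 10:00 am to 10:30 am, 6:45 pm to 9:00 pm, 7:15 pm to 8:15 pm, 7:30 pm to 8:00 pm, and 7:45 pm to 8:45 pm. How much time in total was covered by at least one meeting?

7 h 45 min

Merged: 8:00 am-1:30 pm, 6:45 pm-9:00 pm.
Lengths: 5 h 30 min + 2 h 15 min = 7 h 45 min.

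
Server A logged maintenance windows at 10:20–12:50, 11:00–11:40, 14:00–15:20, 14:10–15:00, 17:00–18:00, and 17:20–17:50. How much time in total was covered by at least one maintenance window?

4 h 50 min

Merged: 10:20–12:50, 14:00–15:20, 17:00–18:00.
Lengths: 2 h 30 min + 1 h 20 min + 1 h = 4 h 50 min.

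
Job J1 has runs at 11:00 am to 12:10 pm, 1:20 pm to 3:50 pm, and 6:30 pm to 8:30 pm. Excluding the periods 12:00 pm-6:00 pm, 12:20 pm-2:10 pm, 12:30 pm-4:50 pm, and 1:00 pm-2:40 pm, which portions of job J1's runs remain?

B, merged: 12:00 pm-6:00 pm.
11:00 am-12:10 pm minus B → 11:00 am-12:00 pm.
1:20 pm-3:50 pm: fully covered by B → removed.
6:30 pm-8:30 pm: no B overlap → unchanged.

11:00 am-12:00 pm, 6:30 pm-8:30 pm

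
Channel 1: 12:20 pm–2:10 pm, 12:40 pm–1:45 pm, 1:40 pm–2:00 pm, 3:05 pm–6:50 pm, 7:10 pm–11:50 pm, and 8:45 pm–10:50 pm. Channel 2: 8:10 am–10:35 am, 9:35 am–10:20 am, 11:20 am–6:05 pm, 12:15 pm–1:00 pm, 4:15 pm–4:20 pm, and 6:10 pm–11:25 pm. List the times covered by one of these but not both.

A, merged: 12:20 pm–2:10 pm, 3:05 pm–6:50 pm, 7:10 pm–11:50 pm.
B, merged: 8:10 am–10:35 am, 11:20 am–6:05 pm, 6:10 pm–11:25 pm.
Only in the first: 6:05 pm–6:10 pm, 11:25 pm–11:50 pm.
Only in the second: 8:10 am–10:35 am, 11:20 am–12:20 pm, 2:10 pm–3:05 pm, 6:50 pm–7:10 pm.
Together these are the periods covered by exactly one.

8:10 am–10:35 am, 11:20 am–12:20 pm, 2:10 pm–3:05 pm, 6:05 pm–6:10 pm, 6:50 pm–7:10 pm, 11:25 pm–11:50 pm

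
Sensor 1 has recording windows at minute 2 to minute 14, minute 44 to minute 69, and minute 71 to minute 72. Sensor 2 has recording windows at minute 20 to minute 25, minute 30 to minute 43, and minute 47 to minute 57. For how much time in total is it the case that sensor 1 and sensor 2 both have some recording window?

10 minutes

A ∩ B = minute 47 to minute 57.
Total: 10 minutes.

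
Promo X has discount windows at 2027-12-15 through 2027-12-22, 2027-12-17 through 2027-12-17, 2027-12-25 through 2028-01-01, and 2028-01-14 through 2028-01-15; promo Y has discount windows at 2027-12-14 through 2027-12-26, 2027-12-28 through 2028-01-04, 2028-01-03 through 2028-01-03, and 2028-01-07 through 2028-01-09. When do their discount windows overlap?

First set merges to 2027-12-15 through 2027-12-22, 2027-12-25 through 2028-01-01, 2028-01-14 through 2028-01-15.
Second set merges to 2027-12-14 through 2027-12-26, 2027-12-28 through 2028-01-04, 2028-01-07 through 2028-01-09.
2027-12-15 through 2027-12-22 ∩ B → 2027-12-15 through 2027-12-22.
2027-12-25 through 2028-01-01 ∩ B → 2027-12-25 through 2027-12-26, 2027-12-28 through 2028-01-01.
2028-01-14 through 2028-01-15 meets no B interval.

2027-12-15 through 2027-12-22, 2027-12-25 through 2027-12-26, 2027-12-28 through 2028-01-01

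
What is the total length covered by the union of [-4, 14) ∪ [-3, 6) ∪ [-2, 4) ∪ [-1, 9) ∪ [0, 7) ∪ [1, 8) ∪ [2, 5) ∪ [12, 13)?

Merged: [-4, 14).
Length: 18.

18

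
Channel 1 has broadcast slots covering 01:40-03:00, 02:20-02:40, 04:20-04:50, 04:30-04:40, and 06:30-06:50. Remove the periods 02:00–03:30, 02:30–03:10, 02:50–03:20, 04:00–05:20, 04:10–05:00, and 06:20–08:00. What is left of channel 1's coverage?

01:40-02:00

Merge the first list: 01:40-03:00, 04:20-04:50, 06:30-06:50.
Merge the second list: 02:00-03:30, 04:00-05:20, 06:20-08:00.
01:40-03:00 with B removed leaves 01:40-02:00.
04:20-04:50 lies entirely inside B → drops out.
06:30-06:50 lies entirely inside B → drops out.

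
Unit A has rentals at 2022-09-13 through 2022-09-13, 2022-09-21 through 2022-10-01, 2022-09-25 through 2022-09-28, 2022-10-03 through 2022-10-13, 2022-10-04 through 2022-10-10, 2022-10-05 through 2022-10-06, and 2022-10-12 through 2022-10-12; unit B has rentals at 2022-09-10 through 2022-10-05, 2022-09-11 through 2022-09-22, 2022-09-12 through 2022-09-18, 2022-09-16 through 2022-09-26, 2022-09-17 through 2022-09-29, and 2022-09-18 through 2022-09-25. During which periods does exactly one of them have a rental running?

First set merges to 2022-09-13 through 2022-09-13, 2022-09-21 through 2022-10-01, 2022-10-03 through 2022-10-13.
Second set merges to 2022-09-10 through 2022-10-05.
A but not B: 2022-10-06 through 2022-10-13.
B but not A: 2022-09-10 through 2022-09-12, 2022-09-14 through 2022-09-20, 2022-10-02 through 2022-10-02.
Combining gives A △ B.

2022-09-10 through 2022-09-12, 2022-09-14 through 2022-09-20, 2022-10-02 through 2022-10-02, 2022-10-06 through 2022-10-13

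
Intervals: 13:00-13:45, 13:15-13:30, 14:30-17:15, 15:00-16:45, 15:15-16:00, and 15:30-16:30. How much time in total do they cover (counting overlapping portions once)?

3 h 30 min

Merged: 13:00–13:45, 14:30–17:15.
Lengths: 45 min + 2 h 45 min = 3 h 30 min.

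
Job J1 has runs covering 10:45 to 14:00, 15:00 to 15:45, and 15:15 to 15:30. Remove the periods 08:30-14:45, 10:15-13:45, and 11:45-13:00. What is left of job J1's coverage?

15:00-15:45

Merge the first list: 10:45-14:00, 15:00-15:45.
Merge the second list: 08:30-14:45.
10:45-14:00 lies entirely inside B → drops out.
15:00-15:45 is untouched.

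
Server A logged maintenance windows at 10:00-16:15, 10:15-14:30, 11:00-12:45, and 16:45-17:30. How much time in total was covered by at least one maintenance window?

7 h

Merged: 10:00–16:15, 16:45–17:30.
Lengths: 6 h 15 min + 45 min = 7 h.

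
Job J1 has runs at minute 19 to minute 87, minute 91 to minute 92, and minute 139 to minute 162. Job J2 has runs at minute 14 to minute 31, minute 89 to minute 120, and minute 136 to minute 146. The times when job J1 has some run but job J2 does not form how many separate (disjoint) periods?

A \ B = minute 31 to minute 87, minute 146 to minute 162.
That is 2 disjoint pieces.

2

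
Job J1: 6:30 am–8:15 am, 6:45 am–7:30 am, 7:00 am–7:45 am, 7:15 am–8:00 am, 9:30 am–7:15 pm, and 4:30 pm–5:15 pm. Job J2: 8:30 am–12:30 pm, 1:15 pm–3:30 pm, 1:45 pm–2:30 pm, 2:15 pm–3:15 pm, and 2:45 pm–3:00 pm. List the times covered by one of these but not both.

6:30 am–8:15 am, 8:30 am–9:30 am, 12:30 pm–1:15 pm, 3:30 pm–7:15 pm

A, merged: 6:30 am–8:15 am, 9:30 am–7:15 pm.
B, merged: 8:30 am–12:30 pm, 1:15 pm–3:30 pm.
A \ B = 6:30 am–8:15 am, 12:30 pm–1:15 pm, 3:30 pm–7:15 pm.
B \ A = 8:30 am–9:30 am.
Union of the two gives the symmetric difference.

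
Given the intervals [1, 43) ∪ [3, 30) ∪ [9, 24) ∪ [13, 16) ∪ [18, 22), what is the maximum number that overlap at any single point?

4

Walk the sorted start/end points keeping a running depth.
The depth first hits 4 at 13.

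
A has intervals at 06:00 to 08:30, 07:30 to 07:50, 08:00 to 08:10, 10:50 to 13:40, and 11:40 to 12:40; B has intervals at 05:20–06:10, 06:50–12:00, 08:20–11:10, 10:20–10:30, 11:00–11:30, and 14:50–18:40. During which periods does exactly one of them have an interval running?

A, merged: 06:00–08:30, 10:50–13:40.
B, merged: 05:20–06:10, 06:50–12:00, 14:50–18:40.
Only in the first: 06:10–06:50, 12:00–13:40.
Only in the second: 05:20–06:00, 08:30–10:50, 14:50–18:40.
Together these are the periods covered by exactly one.

05:20–06:00, 06:10–06:50, 08:30–10:50, 12:00–13:40, 14:50–18:40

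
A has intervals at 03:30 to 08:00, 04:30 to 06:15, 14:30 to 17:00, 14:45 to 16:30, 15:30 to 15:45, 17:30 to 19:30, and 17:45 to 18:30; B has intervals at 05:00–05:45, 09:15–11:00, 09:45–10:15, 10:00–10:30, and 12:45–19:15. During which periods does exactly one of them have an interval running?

First set merges to 03:30-08:00, 14:30-17:00, 17:30-19:30.
Second set merges to 05:00-05:45, 09:15-11:00, 12:45-19:15.
A \ B = 03:30-05:00, 05:45-08:00, 19:15-19:30.
B \ A = 09:15-11:00, 12:45-14:30, 17:00-17:30.
Union of the two gives the symmetric difference.

03:30-05:00, 05:45-08:00, 09:15-11:00, 12:45-14:30, 17:00-17:30, 19:15-19:30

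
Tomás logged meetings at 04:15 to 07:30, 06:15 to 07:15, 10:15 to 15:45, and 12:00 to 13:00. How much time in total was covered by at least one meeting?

Merged: 04:15–07:30, 10:15–15:45.
Lengths: 3 h 15 min + 5 h 30 min = 8 h 45 min.

8 h 45 min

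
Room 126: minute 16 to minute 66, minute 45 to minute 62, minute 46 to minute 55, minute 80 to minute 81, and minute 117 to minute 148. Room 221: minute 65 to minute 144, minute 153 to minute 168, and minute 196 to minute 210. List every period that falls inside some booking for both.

minute 65 to minute 66, minute 80 to minute 81, minute 117 to minute 144

A, merged: minute 16 to minute 66, minute 80 to minute 81, minute 117 to minute 148.
minute 16 to minute 66 overlaps B on minute 65 to minute 66.
minute 80 to minute 81 overlaps B on minute 80 to minute 81.
minute 117 to minute 148 overlaps B on minute 117 to minute 144.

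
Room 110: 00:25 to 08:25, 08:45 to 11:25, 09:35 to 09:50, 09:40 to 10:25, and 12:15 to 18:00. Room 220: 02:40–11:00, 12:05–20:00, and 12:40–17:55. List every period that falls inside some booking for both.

First set merges to 00:25–08:25, 08:45–11:25, 12:15–18:00.
Second set merges to 02:40–11:00, 12:05–20:00.
00:25–08:25 ∩ B → 02:40–08:25.
08:45–11:25 ∩ B → 08:45–11:00.
12:15–18:00 ∩ B → 12:15–18:00.

02:40–08:25, 08:45–11:00, 12:15–18:00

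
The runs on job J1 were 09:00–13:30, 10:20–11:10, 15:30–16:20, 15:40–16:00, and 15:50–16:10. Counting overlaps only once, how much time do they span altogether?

Merged: 09:00–13:30, 15:30–16:20.
Lengths: 4 h 30 min + 50 min = 5 h 20 min.

5 h 20 min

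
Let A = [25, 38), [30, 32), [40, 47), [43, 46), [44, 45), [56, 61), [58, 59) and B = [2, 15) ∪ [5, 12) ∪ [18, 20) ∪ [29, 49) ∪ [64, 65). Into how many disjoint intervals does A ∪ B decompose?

First set merges to [25, 38), [40, 47), [56, 61).
Second set merges to [2, 15), [18, 20), [29, 49), [64, 65).
A ∪ B = [2, 15), [18, 20), [25, 49), [56, 61), [64, 65).
That is 5 disjoint pieces.

5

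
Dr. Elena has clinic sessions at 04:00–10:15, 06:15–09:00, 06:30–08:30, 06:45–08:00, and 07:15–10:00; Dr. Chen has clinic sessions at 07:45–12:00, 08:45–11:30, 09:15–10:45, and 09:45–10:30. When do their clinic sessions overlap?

07:45–10:15

First set merges to 04:00–10:15.
Second set merges to 07:45–12:00.
04:00–10:15 meets the second set on 07:45–10:15.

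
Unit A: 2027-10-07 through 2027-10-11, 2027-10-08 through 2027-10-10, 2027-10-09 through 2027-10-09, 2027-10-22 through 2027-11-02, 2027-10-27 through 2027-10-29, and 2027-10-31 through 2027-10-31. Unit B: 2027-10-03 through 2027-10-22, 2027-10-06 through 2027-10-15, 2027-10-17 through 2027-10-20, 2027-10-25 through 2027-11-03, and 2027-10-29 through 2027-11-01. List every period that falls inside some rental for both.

A, merged: 2027-10-07 through 2027-10-11, 2027-10-22 through 2027-11-02.
B, merged: 2027-10-03 through 2027-10-22, 2027-10-25 through 2027-11-03.
2027-10-07 through 2027-10-11 ∩ B → 2027-10-07 through 2027-10-11.
2027-10-22 through 2027-11-02 ∩ B → 2027-10-22 through 2027-10-22, 2027-10-25 through 2027-11-02.

2027-10-07 through 2027-10-11, 2027-10-22 through 2027-10-22, 2027-10-25 through 2027-11-02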